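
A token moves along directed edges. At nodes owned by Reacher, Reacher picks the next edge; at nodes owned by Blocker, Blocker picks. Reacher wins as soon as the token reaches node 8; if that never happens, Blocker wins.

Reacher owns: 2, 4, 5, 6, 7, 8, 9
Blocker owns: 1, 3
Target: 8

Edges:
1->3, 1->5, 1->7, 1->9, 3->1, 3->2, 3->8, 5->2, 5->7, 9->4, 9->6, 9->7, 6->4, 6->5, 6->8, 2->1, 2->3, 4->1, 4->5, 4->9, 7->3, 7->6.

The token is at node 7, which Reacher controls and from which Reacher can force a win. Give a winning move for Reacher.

6

A0 = {8}
A1: add {6} — 6 (Reacher) has 6→8.
A2: add {7, 9} — 7 (Reacher) has 7→6; 9 (Reacher) has 9→6.
A3: add {4, 5} — 4 (Reacher) has 4→9; 5 (Reacher) has 5→7.
A4 = A3; e.g. 1 (Blocker) can still go to 3. Fixed point.
From 7, successor 6 is in the attractor (rank 1); the other successor 3 is not.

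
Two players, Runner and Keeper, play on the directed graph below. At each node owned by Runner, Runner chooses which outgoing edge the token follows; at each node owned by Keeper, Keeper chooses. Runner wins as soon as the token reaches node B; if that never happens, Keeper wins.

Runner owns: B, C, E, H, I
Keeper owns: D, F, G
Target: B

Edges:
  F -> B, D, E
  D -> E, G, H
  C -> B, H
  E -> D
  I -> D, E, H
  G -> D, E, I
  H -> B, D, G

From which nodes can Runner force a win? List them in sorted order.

A0 = {B}
A1: add {C, H} — C (Runner) has C→B; H (Runner) has H→B.
A2: add {I} — I (Runner) has I→H.
A3 = A2; e.g. D (Keeper) can still go to E. Fixed point.
Runner's winning region = {B, C, H, I}.

B, C, H, I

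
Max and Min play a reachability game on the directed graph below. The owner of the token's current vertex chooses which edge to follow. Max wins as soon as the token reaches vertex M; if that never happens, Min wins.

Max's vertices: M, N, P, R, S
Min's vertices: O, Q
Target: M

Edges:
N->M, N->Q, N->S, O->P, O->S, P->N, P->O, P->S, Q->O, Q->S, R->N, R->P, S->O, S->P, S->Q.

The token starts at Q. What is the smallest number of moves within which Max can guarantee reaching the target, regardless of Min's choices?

A0 = {M}
A1: add {N} — N (Max) has N→M.
A2: add {P, R} — P (Max) has P→N; R (Max) has R→N.
A3: add {S} — S (Max) has S→P.
A4: add {O} — O (Min): all of {P, S} already in.
A5: add {Q} — Q (Min): all of {O, S} already in.
A5 = all vertices. Fixed point.
Q enters the attractor at level 5, so Max can force the target in 5 moves from there.

5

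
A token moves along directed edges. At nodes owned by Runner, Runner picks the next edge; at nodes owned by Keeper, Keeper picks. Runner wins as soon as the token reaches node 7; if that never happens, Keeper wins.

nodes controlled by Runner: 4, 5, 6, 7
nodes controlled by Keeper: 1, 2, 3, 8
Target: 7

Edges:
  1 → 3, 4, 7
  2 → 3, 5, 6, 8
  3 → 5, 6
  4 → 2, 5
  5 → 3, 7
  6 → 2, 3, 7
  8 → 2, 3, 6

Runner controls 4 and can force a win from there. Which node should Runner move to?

A0 = {7}
A1: add {5, 6} — 5 (Runner) has 5→7; 6 (Runner) has 6→7.
A2: add {3, 4} — 3 (Keeper): all of {5, 6} already in; 4 (Runner) has 4→5.
A3: add {1} — 1 (Keeper): all of {3, 4, 7} already in.
A4 = A3; e.g. 2 (Keeper) can still go to 8. Fixed point.
From 4, successor 5 is in the attractor (rank 1); the other successor 2 is not.

5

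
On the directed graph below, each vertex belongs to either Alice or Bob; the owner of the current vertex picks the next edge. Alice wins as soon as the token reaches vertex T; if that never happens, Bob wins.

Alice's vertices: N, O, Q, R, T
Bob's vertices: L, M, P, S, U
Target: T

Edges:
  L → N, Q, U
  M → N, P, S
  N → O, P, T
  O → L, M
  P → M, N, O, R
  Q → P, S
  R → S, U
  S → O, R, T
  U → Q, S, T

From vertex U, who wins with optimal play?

Bob

A0 = {T}
A1: add {N} — N (Alice) has N→T.
A2 = A1; e.g. L (Bob) can still go to Q. Fixed point.
U never enters the attractor, so Bob can avoid the target forever.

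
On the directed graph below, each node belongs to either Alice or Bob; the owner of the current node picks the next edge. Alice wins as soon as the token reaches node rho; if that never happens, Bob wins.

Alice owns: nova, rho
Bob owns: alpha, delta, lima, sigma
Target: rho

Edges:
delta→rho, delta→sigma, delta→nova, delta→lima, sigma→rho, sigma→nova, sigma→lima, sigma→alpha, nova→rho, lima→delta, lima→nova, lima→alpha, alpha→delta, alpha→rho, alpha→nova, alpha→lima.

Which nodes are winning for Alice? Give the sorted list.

A0 = {rho}
A1: add {nova} — nova (Alice) has nova→rho.
A2 = A1; e.g. delta (Bob) can still go to sigma. Fixed point.
Alice's winning region = {nova, rho}.

nova, rho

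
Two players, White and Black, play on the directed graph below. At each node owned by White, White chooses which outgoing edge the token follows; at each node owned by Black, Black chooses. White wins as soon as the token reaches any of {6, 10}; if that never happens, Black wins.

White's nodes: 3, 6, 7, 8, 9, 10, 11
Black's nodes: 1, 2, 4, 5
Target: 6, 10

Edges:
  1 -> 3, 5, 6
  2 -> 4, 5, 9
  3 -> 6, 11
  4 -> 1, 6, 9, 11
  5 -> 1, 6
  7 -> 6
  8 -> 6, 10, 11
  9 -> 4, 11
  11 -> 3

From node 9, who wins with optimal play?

A0 = {6, 10}
A1: add {3, 7, 8} — 3 (White) has 3→6; 7 (White) has 7→6; 8 (White) has 8→6.
A2: add {11} — 11 (White) has 11→3.
A3: add {9} — 9 (White) has 9→11.
A4 = A3; e.g. 1 (Black) can still go to 5. Fixed point.
9 ∈ A3, so White can force the target.

White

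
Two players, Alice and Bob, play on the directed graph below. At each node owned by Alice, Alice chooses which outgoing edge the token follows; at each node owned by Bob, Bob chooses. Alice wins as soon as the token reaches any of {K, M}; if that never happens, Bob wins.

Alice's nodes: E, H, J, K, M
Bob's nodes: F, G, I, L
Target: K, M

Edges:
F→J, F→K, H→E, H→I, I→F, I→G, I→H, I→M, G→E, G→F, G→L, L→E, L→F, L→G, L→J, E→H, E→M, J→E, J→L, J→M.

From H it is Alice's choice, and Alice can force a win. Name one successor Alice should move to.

A0 = {K, M}
A1: add {E, J} — E (Alice) has E→M; J (Alice) has J→M.
A2: add {F, H} — F (Bob): all of {J, K} already in; H (Alice) has H→E.
A3 = A2; e.g. G (Bob) can still go to L. Fixed point.
From H, successor E is in the attractor (rank 1); the other successor I is not.

E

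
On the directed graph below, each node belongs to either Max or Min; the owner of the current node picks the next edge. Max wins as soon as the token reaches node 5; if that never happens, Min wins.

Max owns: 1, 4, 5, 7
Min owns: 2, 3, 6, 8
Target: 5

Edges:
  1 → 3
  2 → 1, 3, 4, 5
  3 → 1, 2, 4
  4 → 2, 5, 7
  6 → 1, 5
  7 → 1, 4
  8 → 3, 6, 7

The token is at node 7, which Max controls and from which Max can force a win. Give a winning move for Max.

4

A0 = {5}
A1: add {4} — 4 (Max) has 4→5.
A2: add {7} — 7 (Max) has 7→4.
A3 = A2; e.g. 1 (Max) has no edge into A2. Fixed point.
From 7, successor 4 is in the attractor (rank 1); the other successor 1 is not.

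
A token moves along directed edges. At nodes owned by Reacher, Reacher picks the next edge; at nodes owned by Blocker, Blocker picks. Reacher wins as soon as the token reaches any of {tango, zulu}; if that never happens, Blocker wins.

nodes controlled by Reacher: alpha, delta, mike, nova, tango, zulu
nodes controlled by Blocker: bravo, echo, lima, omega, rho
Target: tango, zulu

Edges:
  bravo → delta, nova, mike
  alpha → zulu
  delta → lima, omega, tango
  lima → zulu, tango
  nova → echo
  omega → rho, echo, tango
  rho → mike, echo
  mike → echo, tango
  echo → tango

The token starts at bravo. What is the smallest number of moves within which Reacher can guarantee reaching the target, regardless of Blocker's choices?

3

A0 = {tango, zulu}
A1: add {alpha, delta, echo, lima, mike} — alpha (Reacher) has alpha→zulu; delta (Reacher) has delta→tango; lima (Blocker): all of {zulu, tango} already in; mike (Reacher) has mike→tango; echo (Blocker): all of {tango} already in.
A2: add {nova, rho} — nova (Reacher) has nova→echo; rho (Blocker): all of {mike, echo} already in.
A3: add {bravo, omega} — bravo (Blocker): all of {delta, nova, mike} already in; omega (Blocker): all of {rho, echo, tango} already in.
A3 = all vertices. Fixed point.
bravo enters the attractor at level 3, so Reacher can force the target in 3 moves from there.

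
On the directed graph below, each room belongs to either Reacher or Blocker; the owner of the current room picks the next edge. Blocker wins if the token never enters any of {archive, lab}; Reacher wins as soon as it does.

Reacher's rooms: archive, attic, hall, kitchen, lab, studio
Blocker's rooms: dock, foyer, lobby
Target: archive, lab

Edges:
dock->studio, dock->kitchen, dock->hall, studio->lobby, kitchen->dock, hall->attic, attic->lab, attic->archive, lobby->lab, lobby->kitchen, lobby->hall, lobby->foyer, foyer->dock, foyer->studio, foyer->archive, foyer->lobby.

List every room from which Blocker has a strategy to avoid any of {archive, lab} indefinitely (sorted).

dock, foyer, kitchen, lobby, studio

A0 = {archive, lab}
A1: add {attic} — attic (Reacher) has attic→lab.
A2: add {hall} — hall (Reacher) has hall→attic.
A3 = A2; e.g. dock (Blocker) can still go to studio. Fixed point.
Reacher's attractor = {archive, attic, hall, lab}; Blocker avoids the target exactly from the complement.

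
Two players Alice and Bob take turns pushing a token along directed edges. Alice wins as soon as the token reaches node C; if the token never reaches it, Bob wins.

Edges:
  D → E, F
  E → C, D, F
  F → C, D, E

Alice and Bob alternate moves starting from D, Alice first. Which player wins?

Bob

Track states (vertex, player-to-move).
A0 = {(C,Alice), (C,Bob)}
A1: add {(E,Alice), (F,Alice)}.
A2: add {(D,Bob)}.
A3 = A2; e.g. (D,Alice) stays out. (D,Alice) never enters ⇒ Bob avoids the target.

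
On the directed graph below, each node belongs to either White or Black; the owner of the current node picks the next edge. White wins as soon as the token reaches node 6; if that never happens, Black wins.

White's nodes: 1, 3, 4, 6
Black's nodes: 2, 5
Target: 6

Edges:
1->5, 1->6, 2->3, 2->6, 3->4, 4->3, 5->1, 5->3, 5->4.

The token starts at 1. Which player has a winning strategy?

White

A0 = {6}
A1: add {1} — 1 (White) has 1→6.
A2 = A1; e.g. 2 (Black) can still go to 3. Fixed point.
1 ∈ A1, so White can force the target.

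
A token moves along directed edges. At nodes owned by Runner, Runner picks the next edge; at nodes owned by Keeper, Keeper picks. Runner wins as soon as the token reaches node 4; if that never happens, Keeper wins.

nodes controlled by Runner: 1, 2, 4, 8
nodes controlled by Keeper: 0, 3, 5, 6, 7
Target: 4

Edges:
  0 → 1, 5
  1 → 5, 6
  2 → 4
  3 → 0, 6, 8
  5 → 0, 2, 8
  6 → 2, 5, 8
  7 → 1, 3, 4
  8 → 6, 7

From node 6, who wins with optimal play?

Keeper

A0 = {4}
A1: add {2} — 2 (Runner) has 2→4.
A2 = A1; e.g. 0 (Keeper) can still go to 1. Fixed point.
6 never enters the attractor, so Keeper can avoid the target forever.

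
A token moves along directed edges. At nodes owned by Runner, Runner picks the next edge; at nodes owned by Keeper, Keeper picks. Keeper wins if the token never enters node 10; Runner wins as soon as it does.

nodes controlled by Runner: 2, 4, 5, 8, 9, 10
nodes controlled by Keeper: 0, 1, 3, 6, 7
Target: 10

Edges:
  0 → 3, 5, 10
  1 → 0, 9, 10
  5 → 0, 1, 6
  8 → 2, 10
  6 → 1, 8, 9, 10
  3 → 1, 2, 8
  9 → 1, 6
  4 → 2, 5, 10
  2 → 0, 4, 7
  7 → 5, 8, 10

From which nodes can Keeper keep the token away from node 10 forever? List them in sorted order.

0, 1, 3, 5, 6, 7, 9

A0 = {10}
A1: add {4, 8} — 4 (Runner) has 4→10; 8 (Runner) has 8→10.
A2: add {2} — 2 (Runner) has 2→4.
A3 = A2; e.g. 0 (Keeper) can still go to 3. Fixed point.
Runner's attractor = {2, 4, 8, 10}; Keeper avoids the target exactly from the complement.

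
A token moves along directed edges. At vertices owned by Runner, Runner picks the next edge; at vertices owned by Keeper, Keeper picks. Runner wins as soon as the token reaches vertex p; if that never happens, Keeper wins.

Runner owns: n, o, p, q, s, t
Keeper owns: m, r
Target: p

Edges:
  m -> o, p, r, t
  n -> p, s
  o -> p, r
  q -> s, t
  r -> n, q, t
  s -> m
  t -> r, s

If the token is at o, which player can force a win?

Runner

A0 = {p}
A1: add {n, o} — n (Runner) has n→p; o (Runner) has o→p.
A2 = A1; e.g. m (Keeper) can still go to r. Fixed point.
o ∈ A1, so Runner can force the target.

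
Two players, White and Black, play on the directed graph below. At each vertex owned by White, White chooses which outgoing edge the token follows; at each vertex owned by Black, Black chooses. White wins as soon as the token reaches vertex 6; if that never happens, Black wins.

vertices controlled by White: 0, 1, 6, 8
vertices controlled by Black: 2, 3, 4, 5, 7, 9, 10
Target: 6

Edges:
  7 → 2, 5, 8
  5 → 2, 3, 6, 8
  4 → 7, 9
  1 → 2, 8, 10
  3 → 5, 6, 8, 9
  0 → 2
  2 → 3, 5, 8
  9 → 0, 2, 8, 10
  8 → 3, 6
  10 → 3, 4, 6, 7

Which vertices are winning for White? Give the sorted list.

A0 = {6}
A1: add {8} — 8 (White) has 8→6.
A2: add {1} — 1 (White) has 1→8.
A3 = A2; e.g. 0 (White) has no edge into A2. Fixed point.
White's winning region = {1, 6, 8}.

1, 6, 8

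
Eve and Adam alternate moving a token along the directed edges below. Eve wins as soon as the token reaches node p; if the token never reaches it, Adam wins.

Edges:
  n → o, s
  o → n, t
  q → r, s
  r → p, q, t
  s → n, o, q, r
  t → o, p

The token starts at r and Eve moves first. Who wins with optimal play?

Eve

Track states (vertex, player-to-move).
A0 = {(p,Eve), (p,Adam)}
A1: add {(r,Eve), (t,Eve)}.
(r,Eve) ∈ A1 ⇒ Eve forces the target.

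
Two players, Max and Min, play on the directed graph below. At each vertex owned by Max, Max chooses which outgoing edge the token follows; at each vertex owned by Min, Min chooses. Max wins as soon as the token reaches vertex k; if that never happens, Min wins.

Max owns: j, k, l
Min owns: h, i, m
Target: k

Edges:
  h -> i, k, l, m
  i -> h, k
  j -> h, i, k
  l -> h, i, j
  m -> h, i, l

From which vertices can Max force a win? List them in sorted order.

A0 = {k}
A1: add {j} — j (Max) has j→k.
A2: add {l} — l (Max) has l→j.
A3 = A2; e.g. h (Min) can still go to i. Fixed point.
Max's winning region = {j, k, l}.

j, k, l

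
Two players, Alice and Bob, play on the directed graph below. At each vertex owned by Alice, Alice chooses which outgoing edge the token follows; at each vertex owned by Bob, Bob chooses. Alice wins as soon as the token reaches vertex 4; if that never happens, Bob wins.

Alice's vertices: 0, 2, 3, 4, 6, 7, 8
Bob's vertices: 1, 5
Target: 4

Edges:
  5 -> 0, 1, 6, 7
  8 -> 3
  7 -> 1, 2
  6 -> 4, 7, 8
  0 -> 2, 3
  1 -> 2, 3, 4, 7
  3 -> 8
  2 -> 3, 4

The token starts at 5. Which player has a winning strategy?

A0 = {4}
A1: add {2, 6} — 2 (Alice) has 2→4; 6 (Alice) has 6→4.
A2: add {0, 7} — 0 (Alice) has 0→2; 7 (Alice) has 7→2.
A3 = A2; e.g. 1 (Bob) can still go to 3. Fixed point.
5 never enters the attractor, so Bob can avoid the target forever.

Bob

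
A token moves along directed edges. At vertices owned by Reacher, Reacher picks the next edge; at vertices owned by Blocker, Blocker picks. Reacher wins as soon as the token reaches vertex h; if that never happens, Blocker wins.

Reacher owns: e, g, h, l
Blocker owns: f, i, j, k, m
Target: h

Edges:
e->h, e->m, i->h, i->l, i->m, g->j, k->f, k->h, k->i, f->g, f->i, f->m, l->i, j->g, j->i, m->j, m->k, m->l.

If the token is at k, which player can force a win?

A0 = {h}
A1: add {e} — e (Reacher) has e→h.
A2 = A1; e.g. f (Blocker) can still go to g. Fixed point.
k never enters the attractor, so Blocker can avoid the target forever.

Blocker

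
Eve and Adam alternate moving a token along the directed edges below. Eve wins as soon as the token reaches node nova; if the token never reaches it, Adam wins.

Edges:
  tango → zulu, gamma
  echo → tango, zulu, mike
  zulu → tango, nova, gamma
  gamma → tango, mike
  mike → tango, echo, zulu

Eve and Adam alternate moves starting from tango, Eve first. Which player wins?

Adam

Track states (vertex, player-to-move).
A0 = {(nova,Eve), (nova,Adam)}
A1: add {(zulu,Eve)}.
A2 = A1; e.g. (tango,Eve) stays out. (tango,Eve) never enters ⇒ Adam avoids the target.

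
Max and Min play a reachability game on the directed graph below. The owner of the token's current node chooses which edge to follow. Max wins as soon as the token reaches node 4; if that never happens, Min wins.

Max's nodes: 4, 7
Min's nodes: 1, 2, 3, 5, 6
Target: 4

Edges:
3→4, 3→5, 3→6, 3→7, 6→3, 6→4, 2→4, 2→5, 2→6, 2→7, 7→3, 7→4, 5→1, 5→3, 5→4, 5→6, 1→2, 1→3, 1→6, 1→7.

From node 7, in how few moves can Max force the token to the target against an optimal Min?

A0 = {4}
A1: add {7} — 7 (Max) has 7→4.
A2 = A1; e.g. 1 (Min) can still go to 2. Fixed point.
7 enters the attractor at level 1, so Max can force the target in 1 move from there.

1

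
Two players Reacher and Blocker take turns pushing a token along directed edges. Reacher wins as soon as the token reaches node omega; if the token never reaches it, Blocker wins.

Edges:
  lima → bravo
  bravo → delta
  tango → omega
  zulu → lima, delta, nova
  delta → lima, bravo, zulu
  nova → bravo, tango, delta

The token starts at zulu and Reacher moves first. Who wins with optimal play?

Track states (vertex, player-to-move).
A0 = {(omega,Reacher), (omega,Blocker)}
A1: add {(tango,Reacher), (tango,Blocker)}.
A2: add {(nova,Reacher)}.
A3 = A2; e.g. (lima,Reacher) stays out. (zulu,Reacher) never enters ⇒ Blocker avoids the target.

Blocker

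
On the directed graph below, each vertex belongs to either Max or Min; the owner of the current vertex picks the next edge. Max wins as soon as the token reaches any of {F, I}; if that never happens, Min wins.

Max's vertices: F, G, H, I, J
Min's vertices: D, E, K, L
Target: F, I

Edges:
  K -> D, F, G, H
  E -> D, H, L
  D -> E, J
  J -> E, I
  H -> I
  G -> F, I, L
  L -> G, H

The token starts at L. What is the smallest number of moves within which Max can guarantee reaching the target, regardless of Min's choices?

2

A0 = {F, I}
A1: add {G, H, J} — G (Max) has G→F; H (Max) has H→I; J (Max) has J→I.
A2: add {L} — L (Min): all of {G, H} already in.
A3 = A2; e.g. D (Min) can still go to E. Fixed point.
L enters the attractor at level 2, so Max can force the target in 2 moves from there.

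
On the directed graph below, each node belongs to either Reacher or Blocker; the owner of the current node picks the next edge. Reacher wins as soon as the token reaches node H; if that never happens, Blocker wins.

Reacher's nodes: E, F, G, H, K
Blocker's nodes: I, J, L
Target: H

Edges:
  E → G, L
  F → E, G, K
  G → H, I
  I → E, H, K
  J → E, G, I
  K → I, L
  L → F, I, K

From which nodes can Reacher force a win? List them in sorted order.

A0 = {H}
A1: add {G} — G (Reacher) has G→H.
A2: add {E, F} — E (Reacher) has E→G; F (Reacher) has F→G.
A3 = A2; e.g. I (Blocker) can still go to K. Fixed point.
Reacher's winning region = {E, F, G, H}.

E, F, G, H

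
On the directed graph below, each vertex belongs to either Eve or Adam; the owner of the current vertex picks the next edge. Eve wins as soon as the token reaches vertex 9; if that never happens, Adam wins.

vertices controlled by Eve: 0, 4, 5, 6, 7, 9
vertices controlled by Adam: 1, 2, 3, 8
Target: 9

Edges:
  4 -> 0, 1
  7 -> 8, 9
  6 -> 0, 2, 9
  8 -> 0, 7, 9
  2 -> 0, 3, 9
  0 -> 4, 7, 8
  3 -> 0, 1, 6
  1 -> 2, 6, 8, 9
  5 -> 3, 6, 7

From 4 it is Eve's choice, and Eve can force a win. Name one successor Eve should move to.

A0 = {9}
A1: add {6, 7} — 6 (Eve) has 6→9; 7 (Eve) has 7→9.
A2: add {0, 5} — 0 (Eve) has 0→7; 5 (Eve) has 5→6.
A3: add {4, 8} — 4 (Eve) has 4→0; 8 (Adam): all of {0, 7, 9} already in.
A4 = A3; e.g. 1 (Adam) can still go to 2. Fixed point.
From 4, successor 0 is in the attractor (rank 2); the other successor 1 is not.

0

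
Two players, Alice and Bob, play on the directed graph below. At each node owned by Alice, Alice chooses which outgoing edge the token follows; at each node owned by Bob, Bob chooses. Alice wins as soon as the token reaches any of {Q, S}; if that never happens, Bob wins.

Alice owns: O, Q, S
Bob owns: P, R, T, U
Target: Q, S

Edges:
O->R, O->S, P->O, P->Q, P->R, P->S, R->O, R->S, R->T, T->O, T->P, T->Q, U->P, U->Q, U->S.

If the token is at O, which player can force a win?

Alice

A0 = {Q, S}
A1: add {O} — O (Alice) has O→S.
A2 = A1; e.g. P (Bob) can still go to R. Fixed point.
O ∈ A1, so Alice can force the target.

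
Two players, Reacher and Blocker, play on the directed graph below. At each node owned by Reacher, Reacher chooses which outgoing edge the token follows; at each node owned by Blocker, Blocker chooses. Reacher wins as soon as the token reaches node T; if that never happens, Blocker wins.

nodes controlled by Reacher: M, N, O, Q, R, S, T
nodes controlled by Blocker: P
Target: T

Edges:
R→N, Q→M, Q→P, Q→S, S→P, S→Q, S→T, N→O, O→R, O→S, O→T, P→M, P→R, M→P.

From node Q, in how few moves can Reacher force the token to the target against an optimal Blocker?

A0 = {T}
A1: add {O, S} — O (Reacher) has O→T; S (Reacher) has S→T.
A2: add {N, Q} — N (Reacher) has N→O; Q (Reacher) has Q→S.
Q enters the attractor at level 2, so Reacher can force the target in 2 moves from there.

2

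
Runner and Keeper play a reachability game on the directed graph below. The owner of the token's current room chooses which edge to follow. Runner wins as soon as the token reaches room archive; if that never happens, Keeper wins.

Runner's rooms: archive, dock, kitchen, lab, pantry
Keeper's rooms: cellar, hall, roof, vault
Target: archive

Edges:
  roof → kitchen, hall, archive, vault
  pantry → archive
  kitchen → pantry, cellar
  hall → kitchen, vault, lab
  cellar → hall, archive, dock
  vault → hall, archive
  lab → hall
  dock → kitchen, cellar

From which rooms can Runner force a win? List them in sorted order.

archive, dock, kitchen, pantry

A0 = {archive}
A1: add {pantry} — pantry (Runner) has pantry→archive.
A2: add {kitchen} — kitchen (Runner) has kitchen→pantry.
A3: add {dock} — dock (Runner) has dock→kitchen.
A4 = A3; e.g. roof (Keeper) can still go to hall. Fixed point.
Runner's winning region = {archive, dock, kitchen, pantry}.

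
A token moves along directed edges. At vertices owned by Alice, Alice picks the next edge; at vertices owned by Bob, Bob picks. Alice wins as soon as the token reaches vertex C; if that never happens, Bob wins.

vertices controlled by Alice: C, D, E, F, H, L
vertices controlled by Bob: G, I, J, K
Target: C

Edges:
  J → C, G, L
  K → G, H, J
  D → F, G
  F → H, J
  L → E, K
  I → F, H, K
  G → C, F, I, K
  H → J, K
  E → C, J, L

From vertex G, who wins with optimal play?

A0 = {C}
A1: add {E} — E (Alice) has E→C.
A2: add {L} — L (Alice) has L→E.
A3 = A2; e.g. D (Alice) has no edge into A2. Fixed point.
G never enters the attractor, so Bob can avoid the target forever.

Bob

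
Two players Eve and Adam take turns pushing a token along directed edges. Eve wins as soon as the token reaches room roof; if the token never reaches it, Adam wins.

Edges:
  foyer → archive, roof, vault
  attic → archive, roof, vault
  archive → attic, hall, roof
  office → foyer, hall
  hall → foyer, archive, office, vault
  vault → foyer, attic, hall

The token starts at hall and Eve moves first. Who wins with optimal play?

Adam

Track states (vertex, player-to-move).
A0 = {(roof,Eve), (roof,Adam)}
A1: add {(foyer,Eve), (attic,Eve), (archive,Eve)}.
A2 = A1; e.g. (foyer,Adam) stays out. (hall,Eve) never enters ⇒ Adam avoids the target.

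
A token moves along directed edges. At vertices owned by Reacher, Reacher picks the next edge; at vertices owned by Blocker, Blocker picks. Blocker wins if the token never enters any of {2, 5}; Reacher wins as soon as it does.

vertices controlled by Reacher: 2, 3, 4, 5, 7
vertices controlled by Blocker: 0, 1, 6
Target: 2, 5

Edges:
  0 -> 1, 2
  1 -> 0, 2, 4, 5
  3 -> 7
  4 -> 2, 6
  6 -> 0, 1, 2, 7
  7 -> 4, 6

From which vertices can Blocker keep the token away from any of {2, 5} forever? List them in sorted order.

A0 = {2, 5}
A1: add {4} — 4 (Reacher) has 4→2.
A2: add {7} — 7 (Reacher) has 7→4.
A3: add {3} — 3 (Reacher) has 3→7.
A4 = A3; e.g. 0 (Blocker) can still go to 1. Fixed point.
Reacher's attractor = {2, 3, 4, 5, 7}; Blocker avoids the target exactly from the complement.

0, 1, 6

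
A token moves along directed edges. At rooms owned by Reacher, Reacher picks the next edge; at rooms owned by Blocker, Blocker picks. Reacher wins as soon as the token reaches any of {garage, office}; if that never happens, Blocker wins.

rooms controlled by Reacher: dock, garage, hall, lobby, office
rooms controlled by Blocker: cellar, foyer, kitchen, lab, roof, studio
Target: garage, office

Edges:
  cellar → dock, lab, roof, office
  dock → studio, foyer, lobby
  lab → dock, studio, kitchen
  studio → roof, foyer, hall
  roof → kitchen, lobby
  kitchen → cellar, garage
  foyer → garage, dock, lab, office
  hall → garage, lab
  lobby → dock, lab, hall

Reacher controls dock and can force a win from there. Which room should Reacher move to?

A0 = {garage, office}
A1: add {hall} — hall (Reacher) has hall→garage.
A2: add {lobby} — lobby (Reacher) has lobby→hall.
A3: add {dock} — dock (Reacher) has dock→lobby.
A4 = A3; e.g. cellar (Blocker) can still go to lab. Fixed point.
From dock, successor lobby is in the attractor (rank 2); the other successors foyer, studio are not.

lobby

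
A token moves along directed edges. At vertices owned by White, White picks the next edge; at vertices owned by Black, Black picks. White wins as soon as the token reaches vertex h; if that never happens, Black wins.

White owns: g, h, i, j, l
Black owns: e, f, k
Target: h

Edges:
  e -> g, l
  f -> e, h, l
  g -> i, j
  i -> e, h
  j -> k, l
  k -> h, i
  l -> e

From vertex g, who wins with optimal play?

A0 = {h}
A1: add {i} — i (White) has i→h.
A2: add {g, k} — g (White) has g→i; k (Black): all of {h, i} already in.
g ∈ A2, so White can force the target.

White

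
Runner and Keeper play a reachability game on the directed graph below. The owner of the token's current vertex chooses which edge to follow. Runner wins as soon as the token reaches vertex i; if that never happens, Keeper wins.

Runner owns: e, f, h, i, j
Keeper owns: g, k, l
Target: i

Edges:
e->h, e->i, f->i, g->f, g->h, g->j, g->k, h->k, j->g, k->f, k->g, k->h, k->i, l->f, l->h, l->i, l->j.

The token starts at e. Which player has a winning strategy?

A0 = {i}
A1: add {e, f} — e (Runner) has e→i; f (Runner) has f→i.
A2 = A1; e.g. g (Keeper) can still go to h. Fixed point.
e ∈ A1, so Runner can force the target.

Runner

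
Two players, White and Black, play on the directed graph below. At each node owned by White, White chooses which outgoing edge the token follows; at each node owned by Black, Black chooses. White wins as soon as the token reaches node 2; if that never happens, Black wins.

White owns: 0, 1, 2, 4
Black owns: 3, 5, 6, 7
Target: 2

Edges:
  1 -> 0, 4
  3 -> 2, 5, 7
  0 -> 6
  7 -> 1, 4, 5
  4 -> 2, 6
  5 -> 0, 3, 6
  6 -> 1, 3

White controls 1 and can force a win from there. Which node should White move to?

4

A0 = {2}
A1: add {4} — 4 (White) has 4→2.
A2: add {1} — 1 (White) has 1→4.
A3 = A2; e.g. 0 (White) has no edge into A2. Fixed point.
From 1, successor 4 is in the attractor (rank 1); the other successor 0 is not.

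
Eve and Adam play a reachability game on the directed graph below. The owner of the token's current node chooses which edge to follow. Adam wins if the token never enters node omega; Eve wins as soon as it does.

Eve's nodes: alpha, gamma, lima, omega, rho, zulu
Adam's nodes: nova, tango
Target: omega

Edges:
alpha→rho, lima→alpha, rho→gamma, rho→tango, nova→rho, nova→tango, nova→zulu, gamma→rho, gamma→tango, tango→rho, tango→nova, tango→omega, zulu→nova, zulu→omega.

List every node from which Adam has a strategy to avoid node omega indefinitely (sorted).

A0 = {omega}
A1: add {zulu} — zulu (Eve) has zulu→omega.
A2 = A1; e.g. alpha (Eve) has no edge into A1. Fixed point.
Eve's attractor = {omega, zulu}; Adam avoids the target exactly from the complement.

alpha, gamma, lima, nova, rho, tango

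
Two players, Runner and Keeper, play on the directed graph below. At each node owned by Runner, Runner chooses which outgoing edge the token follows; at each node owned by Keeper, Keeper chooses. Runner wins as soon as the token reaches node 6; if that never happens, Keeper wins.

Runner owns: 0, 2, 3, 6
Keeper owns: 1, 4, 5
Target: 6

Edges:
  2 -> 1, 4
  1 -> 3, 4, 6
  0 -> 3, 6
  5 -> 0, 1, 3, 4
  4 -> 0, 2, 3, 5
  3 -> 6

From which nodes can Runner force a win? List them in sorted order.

A0 = {6}
A1: add {0, 3} — 0 (Runner) has 0→6; 3 (Runner) has 3→6.
A2 = A1; e.g. 1 (Keeper) can still go to 4. Fixed point.
Runner's winning region = {0, 3, 6}.

0, 3, 6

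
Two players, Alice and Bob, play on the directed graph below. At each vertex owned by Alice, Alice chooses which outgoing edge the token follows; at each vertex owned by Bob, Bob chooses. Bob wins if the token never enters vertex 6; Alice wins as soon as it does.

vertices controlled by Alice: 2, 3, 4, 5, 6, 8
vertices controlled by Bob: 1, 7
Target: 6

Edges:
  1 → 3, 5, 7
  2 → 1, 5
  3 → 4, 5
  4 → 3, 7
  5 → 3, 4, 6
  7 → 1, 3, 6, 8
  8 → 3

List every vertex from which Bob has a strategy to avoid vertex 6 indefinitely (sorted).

1, 7

A0 = {6}
A1: add {5} — 5 (Alice) has 5→6.
A2: add {2, 3} — 2 (Alice) has 2→5; 3 (Alice) has 3→5.
A3: add {4, 8} — 4 (Alice) has 4→3; 8 (Alice) has 8→3.
A4 = A3; e.g. 1 (Bob) can still go to 7. Fixed point.
Alice's attractor = {2, 3, 4, 5, 6, 8}; Bob avoids the target exactly from the complement.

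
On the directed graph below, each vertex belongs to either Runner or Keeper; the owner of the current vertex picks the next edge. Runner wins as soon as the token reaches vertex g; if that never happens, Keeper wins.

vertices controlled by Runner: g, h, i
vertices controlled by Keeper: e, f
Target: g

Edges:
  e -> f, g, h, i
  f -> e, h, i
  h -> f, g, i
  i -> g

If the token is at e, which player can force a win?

Keeper

A0 = {g}
A1: add {h, i} — h (Runner) has h→g; i (Runner) has i→g.
A2 = A1; e.g. e (Keeper) can still go to f. Fixed point.
e never enters the attractor, so Keeper can avoid the target forever.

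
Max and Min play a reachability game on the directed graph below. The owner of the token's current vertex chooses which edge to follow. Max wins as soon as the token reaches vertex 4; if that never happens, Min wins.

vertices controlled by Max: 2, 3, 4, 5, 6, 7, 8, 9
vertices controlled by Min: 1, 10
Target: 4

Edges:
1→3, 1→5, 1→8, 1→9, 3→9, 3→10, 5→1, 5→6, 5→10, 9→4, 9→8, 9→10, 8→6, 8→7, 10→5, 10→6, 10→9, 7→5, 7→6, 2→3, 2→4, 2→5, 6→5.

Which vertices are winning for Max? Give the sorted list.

2, 3, 4, 9

A0 = {4}
A1: add {2, 9} — 2 (Max) has 2→4; 9 (Max) has 9→4.
A2: add {3} — 3 (Max) has 3→9.
A3 = A2; e.g. 1 (Min) can still go to 5. Fixed point.
Max's winning region = {2, 3, 4, 9}.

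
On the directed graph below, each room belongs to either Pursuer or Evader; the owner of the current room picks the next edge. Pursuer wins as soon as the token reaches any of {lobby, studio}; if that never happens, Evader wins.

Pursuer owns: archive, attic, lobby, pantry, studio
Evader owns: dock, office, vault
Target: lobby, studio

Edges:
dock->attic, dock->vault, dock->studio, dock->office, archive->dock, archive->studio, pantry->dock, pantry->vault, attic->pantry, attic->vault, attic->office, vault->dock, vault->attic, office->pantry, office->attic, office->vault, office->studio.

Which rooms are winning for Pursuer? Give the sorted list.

A0 = {lobby, studio}
A1: add {archive} — archive (Pursuer) has archive→studio.
A2 = A1; e.g. dock (Evader) can still go to attic. Fixed point.
Pursuer's winning region = {archive, lobby, studio}.

archive, lobby, studio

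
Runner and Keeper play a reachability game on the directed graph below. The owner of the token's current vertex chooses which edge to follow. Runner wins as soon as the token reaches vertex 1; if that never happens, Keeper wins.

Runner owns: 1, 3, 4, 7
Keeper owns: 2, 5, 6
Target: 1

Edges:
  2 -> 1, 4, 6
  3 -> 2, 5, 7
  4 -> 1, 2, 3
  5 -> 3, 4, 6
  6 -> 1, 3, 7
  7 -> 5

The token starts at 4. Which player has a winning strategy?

Runner

A0 = {1}
A1: add {4} — 4 (Runner) has 4→1.
A2 = A1; e.g. 2 (Keeper) can still go to 6. Fixed point.
4 ∈ A1, so Runner can force the target.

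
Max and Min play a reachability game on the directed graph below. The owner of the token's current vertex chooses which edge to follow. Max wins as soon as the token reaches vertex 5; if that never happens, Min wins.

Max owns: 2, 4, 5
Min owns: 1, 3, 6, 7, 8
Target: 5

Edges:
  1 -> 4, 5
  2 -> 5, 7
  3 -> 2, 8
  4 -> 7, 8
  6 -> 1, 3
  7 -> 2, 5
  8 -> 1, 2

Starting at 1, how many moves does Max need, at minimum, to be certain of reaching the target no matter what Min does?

A0 = {5}
A1: add {2} — 2 (Max) has 2→5.
A2: add {7} — 7 (Min): all of {2, 5} already in.
A3: add {4} — 4 (Max) has 4→7.
A4: add {1} — 1 (Min): all of {4, 5} already in.
1 enters the attractor at level 4, so Max can force the target in 4 moves from there.

4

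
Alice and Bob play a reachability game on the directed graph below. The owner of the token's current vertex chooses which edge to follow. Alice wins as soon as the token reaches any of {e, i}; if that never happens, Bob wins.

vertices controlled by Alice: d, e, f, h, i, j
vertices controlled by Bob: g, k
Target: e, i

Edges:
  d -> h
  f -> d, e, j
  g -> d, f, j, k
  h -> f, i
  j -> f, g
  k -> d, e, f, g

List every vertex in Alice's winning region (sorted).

d, e, f, h, i, j

A0 = {e, i}
A1: add {f, h} — f (Alice) has f→e; h (Alice) has h→i.
A2: add {d, j} — d (Alice) has d→h; j (Alice) has j→f.
A3 = A2; e.g. g (Bob) can still go to k. Fixed point.
Alice's winning region = {d, e, f, h, i, j}.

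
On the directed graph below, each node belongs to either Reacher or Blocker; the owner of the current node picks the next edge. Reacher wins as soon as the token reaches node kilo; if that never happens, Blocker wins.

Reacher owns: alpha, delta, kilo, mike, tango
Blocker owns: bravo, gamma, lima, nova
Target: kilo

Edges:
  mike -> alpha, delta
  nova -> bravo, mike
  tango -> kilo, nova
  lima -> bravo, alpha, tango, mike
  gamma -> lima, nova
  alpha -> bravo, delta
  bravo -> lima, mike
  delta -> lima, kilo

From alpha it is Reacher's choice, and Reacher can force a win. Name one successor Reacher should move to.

delta

A0 = {kilo}
A1: add {delta, tango} — tango (Reacher) has tango→kilo; delta (Reacher) has delta→kilo.
A2: add {alpha, mike} — alpha (Reacher) has alpha→delta; mike (Reacher) has mike→delta.
A3 = A2; e.g. bravo (Blocker) can still go to lima. Fixed point.
From alpha, successor delta is in the attractor (rank 1); the other successor bravo is not.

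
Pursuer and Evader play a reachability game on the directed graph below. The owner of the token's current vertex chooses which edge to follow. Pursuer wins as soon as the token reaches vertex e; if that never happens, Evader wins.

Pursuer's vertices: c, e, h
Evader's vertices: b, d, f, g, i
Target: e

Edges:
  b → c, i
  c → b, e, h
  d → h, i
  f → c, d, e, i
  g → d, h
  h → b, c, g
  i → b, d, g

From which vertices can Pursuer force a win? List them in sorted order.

A0 = {e}
A1: add {c} — c (Pursuer) has c→e.
A2: add {h} — h (Pursuer) has h→c.
A3 = A2; e.g. b (Evader) can still go to i. Fixed point.
Pursuer's winning region = {c, e, h}.

c, e, h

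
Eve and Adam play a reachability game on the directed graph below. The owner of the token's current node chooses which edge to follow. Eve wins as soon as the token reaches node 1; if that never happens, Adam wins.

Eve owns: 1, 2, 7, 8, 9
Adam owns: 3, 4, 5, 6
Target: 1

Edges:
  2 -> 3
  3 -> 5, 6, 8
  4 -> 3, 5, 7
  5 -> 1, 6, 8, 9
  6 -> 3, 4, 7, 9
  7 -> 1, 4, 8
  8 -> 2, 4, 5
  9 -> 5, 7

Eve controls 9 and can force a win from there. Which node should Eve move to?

7

A0 = {1}
A1: add {7} — 7 (Eve) has 7→1.
A2: add {9} — 9 (Eve) has 9→7.
A3 = A2; e.g. 2 (Eve) has no edge into A2. Fixed point.
From 9, successor 7 is in the attractor (rank 1); the other successor 5 is not.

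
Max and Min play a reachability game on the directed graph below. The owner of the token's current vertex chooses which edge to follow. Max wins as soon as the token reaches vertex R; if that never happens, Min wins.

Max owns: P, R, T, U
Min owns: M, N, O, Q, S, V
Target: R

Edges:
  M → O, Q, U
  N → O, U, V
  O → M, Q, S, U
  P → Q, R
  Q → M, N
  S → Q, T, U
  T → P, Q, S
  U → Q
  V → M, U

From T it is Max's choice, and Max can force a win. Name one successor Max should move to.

A0 = {R}
A1: add {P} — P (Max) has P→R.
A2: add {T} — T (Max) has T→P.
A3 = A2; e.g. M (Min) can still go to O. Fixed point.
From T, successor P is in the attractor (rank 1); the other successors Q, S are not.

P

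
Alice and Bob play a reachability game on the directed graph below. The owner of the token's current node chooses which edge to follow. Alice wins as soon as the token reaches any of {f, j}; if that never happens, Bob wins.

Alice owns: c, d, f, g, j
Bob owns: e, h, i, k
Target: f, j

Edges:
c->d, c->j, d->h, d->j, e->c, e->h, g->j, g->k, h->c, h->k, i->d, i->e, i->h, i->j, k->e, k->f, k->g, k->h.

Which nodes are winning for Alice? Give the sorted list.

A0 = {f, j}
A1: add {c, d, g} — c (Alice) has c→j; d (Alice) has d→j; g (Alice) has g→j.
A2 = A1; e.g. e (Bob) can still go to h. Fixed point.
Alice's winning region = {c, d, f, g, j}.

c, d, f, g, j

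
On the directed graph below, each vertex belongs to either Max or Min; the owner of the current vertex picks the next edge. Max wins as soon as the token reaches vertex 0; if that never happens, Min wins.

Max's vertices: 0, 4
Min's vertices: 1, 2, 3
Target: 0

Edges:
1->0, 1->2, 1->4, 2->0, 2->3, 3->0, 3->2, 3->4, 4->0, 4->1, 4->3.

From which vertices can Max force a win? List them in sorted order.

A0 = {0}
A1: add {4} — 4 (Max) has 4→0.
A2 = A1; e.g. 1 (Min) can still go to 2. Fixed point.
Max's winning region = {0, 4}.

0, 4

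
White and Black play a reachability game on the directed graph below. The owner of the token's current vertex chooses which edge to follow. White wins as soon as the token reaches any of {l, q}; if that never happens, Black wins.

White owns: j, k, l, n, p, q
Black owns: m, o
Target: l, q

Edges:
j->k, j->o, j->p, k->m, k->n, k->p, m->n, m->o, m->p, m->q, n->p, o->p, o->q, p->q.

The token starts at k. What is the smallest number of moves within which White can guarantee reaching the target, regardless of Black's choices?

2

A0 = {l, q}
A1: add {p} — p (White) has p→q.
A2: add {j, k, n, o} — j (White) has j→p; k (White) has k→p; n (White) has n→p; o (Black): all of {p, q} already in.
k enters the attractor at level 2, so White can force the target in 2 moves from there.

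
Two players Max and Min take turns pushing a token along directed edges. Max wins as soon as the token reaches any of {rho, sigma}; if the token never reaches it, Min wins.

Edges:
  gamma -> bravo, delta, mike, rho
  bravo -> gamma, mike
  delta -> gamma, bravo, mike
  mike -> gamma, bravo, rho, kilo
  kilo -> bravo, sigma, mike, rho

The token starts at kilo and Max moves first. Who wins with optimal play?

Max

Track states (vertex, player-to-move).
A0 = {(sigma,Max), (sigma,Min), (rho,Max), (rho,Min)}
A1: add {(gamma,Max), (mike,Max), (kilo,Max)}.
(kilo,Max) ∈ A1 ⇒ Max forces the target.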